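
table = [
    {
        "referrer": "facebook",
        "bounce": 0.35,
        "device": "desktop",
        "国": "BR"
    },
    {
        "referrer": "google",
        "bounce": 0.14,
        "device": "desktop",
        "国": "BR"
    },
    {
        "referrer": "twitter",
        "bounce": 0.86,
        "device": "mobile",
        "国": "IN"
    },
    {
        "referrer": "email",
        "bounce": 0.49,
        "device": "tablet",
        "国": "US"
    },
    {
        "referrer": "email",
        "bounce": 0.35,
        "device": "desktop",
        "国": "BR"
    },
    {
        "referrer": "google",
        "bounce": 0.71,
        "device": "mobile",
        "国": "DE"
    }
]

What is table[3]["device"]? "tablet"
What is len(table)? 6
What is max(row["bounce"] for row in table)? 0.86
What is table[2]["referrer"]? "twitter"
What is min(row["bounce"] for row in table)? 0.14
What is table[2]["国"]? "IN"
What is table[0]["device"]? "desktop"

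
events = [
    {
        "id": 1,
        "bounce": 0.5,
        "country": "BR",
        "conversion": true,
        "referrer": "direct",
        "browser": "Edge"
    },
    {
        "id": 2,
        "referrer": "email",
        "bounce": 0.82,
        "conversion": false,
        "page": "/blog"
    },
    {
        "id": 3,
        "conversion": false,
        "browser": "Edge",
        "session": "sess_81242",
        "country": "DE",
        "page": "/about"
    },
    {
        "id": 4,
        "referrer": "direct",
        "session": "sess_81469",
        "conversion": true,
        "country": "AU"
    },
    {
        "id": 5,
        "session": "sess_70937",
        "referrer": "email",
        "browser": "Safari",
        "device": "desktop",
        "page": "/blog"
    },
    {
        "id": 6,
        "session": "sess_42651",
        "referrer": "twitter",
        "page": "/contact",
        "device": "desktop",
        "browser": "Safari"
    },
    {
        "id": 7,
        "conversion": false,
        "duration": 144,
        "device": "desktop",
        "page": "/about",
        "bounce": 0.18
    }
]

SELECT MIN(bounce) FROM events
0.18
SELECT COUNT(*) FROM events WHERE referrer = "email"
2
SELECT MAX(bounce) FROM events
0.82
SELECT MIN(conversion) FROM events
False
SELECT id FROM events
[1, 2, 3, 4, 5, 6, 7]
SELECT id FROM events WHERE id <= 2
[1, 2]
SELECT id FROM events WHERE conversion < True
[2, 3, 7]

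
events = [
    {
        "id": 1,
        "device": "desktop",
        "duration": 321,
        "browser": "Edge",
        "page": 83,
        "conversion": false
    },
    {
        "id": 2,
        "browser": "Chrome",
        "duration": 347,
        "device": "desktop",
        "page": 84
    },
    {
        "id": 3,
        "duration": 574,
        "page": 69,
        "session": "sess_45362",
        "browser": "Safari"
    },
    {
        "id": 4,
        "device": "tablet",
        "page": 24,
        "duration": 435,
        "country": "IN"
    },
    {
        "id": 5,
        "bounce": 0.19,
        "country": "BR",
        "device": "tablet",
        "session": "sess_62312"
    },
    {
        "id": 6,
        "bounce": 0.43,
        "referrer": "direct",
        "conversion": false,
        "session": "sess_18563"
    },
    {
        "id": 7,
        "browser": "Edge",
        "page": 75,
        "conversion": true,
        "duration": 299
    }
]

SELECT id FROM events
[1, 2, 3, 4, 5, 6, 7]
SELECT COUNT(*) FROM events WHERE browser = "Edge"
2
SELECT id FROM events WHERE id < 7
[1, 2, 3, 4, 5, 6]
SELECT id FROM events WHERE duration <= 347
[1, 2, 7]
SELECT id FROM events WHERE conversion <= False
[1, 6]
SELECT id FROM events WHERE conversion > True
[]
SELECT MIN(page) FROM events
24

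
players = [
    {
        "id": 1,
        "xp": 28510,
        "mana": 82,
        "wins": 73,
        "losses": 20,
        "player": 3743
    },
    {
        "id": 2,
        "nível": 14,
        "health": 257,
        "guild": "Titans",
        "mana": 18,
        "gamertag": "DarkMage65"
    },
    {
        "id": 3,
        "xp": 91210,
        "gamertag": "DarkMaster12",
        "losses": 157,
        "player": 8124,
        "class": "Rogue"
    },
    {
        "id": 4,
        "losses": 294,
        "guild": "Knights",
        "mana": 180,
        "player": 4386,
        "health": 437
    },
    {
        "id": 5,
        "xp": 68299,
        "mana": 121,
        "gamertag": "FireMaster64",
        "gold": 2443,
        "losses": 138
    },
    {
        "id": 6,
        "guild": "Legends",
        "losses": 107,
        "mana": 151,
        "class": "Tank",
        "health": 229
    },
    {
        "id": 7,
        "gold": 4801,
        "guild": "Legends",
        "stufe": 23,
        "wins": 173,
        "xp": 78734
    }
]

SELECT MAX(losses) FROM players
294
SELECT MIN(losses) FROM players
20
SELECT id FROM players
[1, 2, 3, 4, 5, 6, 7]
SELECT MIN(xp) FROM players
28510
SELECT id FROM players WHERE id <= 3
[1, 2, 3]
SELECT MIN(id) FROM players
1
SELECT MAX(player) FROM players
8124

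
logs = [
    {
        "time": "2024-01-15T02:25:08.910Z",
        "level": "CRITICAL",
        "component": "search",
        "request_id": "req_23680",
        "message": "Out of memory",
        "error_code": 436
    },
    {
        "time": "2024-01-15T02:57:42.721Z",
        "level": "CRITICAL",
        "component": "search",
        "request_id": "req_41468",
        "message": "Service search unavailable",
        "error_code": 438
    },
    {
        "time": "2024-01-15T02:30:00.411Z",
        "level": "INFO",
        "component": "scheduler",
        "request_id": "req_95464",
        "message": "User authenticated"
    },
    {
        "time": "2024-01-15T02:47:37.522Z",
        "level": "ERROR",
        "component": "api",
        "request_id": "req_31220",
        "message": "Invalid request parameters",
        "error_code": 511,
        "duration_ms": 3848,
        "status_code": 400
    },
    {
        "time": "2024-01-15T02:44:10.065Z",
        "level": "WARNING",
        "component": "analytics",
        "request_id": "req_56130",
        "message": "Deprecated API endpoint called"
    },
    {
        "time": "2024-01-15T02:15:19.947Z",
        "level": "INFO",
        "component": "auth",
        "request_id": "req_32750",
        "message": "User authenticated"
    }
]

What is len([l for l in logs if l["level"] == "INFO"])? 2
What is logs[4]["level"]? "WARNING"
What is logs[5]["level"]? "INFO"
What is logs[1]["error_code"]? 438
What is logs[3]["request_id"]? "req_31220"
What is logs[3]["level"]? "ERROR"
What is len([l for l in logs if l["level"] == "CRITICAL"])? 2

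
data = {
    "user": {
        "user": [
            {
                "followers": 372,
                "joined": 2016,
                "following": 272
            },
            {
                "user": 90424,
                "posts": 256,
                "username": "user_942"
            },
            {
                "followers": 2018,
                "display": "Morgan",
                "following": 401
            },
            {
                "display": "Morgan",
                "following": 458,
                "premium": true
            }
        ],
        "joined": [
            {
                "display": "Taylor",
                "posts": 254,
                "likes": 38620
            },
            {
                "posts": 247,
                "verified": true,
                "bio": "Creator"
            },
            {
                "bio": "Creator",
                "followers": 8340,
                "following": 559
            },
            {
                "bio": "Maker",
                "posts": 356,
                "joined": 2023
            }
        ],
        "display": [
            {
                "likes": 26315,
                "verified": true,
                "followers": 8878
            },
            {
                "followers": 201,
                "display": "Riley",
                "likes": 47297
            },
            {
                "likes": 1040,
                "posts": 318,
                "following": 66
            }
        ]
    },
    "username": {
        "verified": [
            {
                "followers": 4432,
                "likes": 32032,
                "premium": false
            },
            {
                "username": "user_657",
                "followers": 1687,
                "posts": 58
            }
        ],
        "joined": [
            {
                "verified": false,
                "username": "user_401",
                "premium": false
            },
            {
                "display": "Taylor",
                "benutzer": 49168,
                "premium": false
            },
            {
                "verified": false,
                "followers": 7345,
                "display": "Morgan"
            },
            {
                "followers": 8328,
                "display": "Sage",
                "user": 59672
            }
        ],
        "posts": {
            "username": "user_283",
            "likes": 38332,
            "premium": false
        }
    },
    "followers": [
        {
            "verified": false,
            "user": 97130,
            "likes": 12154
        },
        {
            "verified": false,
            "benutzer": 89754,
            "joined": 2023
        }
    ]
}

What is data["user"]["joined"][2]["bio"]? "Creator"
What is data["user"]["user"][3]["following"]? 458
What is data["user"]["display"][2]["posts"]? 318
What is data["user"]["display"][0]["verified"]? True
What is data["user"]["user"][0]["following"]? 272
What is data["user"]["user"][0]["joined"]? 2016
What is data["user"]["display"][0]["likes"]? 26315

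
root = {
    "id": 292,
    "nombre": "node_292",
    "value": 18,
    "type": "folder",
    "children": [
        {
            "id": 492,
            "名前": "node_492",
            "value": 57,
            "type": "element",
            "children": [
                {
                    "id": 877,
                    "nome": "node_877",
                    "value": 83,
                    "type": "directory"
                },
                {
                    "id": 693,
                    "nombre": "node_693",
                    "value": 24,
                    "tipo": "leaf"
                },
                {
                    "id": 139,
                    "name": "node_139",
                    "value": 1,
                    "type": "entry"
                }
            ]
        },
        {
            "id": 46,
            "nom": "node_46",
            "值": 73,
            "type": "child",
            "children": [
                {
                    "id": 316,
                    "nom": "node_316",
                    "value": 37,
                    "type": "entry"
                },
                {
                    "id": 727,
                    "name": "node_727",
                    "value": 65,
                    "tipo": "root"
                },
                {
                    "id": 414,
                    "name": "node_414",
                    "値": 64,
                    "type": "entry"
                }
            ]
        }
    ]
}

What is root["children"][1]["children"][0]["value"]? 37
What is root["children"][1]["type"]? "child"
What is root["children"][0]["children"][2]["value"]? 1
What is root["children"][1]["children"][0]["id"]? 316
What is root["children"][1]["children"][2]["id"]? 414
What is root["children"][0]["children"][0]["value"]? 83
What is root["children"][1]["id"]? 46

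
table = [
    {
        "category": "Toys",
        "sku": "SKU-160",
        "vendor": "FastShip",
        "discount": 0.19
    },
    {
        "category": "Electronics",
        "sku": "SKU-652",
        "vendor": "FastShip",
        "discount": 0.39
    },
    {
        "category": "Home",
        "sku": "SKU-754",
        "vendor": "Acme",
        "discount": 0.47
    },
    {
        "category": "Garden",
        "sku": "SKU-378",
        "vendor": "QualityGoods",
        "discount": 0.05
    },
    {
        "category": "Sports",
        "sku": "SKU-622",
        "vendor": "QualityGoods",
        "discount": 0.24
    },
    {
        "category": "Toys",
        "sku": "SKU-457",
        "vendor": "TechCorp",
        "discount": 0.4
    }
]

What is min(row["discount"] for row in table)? 0.05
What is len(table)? 6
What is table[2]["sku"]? "SKU-754"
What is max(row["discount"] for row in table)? 0.47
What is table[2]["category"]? "Home"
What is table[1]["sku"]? "SKU-652"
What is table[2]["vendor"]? "Acme"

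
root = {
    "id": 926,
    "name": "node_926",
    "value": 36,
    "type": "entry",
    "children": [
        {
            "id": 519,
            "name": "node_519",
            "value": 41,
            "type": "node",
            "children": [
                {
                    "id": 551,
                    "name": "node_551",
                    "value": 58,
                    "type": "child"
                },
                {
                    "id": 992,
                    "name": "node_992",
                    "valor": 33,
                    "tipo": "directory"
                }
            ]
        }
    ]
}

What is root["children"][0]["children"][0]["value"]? 58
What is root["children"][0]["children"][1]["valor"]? 33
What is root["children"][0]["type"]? "node"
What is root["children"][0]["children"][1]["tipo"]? "directory"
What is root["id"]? 926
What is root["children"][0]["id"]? 519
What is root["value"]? 36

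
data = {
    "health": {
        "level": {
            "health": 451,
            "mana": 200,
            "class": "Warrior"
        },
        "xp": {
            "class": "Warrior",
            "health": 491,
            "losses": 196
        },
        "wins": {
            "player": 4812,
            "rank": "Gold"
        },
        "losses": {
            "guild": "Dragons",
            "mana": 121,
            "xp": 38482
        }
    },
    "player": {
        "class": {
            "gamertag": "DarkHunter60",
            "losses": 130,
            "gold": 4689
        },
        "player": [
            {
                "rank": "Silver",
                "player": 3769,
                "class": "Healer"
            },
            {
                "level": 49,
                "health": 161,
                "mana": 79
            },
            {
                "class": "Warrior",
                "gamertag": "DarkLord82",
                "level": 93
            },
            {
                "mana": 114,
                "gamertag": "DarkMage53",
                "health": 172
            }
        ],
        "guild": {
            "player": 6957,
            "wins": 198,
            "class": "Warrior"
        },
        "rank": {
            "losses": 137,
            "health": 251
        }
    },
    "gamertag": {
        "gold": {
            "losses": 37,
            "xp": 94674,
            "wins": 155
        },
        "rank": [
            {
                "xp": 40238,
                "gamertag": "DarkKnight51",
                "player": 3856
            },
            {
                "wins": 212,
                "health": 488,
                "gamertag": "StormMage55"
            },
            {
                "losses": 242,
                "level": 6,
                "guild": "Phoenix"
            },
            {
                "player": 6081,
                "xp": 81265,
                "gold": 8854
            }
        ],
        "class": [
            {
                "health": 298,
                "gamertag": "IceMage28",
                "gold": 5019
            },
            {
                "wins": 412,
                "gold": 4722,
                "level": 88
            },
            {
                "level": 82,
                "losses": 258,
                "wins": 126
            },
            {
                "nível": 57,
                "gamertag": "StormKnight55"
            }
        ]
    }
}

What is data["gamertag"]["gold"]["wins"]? 155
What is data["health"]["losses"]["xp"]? 38482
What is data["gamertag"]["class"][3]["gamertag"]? "StormKnight55"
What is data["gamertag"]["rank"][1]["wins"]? 212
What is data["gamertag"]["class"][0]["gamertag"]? "IceMage28"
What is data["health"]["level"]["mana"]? 200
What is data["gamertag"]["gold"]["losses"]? 37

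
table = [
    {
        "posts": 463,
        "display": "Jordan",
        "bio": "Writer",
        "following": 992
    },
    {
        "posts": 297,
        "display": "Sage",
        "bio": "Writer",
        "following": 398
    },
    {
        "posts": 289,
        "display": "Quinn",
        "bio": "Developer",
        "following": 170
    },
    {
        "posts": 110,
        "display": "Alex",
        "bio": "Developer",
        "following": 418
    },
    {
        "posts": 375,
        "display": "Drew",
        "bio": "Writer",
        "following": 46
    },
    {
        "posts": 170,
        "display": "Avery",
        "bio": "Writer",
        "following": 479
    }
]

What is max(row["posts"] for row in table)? 463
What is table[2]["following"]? 170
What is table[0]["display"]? "Jordan"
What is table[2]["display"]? "Quinn"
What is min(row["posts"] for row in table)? 110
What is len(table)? 6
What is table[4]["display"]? "Drew"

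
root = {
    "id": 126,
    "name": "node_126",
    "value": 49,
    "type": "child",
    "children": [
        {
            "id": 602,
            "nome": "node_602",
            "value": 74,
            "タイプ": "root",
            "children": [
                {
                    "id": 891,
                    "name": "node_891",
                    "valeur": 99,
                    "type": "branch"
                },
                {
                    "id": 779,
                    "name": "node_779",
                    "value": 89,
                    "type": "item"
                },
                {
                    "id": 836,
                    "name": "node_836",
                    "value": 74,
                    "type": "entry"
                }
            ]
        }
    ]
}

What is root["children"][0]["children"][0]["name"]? "node_891"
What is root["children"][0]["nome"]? "node_602"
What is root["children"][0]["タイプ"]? "root"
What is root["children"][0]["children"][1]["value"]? 89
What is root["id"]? 126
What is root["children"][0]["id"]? 602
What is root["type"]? "child"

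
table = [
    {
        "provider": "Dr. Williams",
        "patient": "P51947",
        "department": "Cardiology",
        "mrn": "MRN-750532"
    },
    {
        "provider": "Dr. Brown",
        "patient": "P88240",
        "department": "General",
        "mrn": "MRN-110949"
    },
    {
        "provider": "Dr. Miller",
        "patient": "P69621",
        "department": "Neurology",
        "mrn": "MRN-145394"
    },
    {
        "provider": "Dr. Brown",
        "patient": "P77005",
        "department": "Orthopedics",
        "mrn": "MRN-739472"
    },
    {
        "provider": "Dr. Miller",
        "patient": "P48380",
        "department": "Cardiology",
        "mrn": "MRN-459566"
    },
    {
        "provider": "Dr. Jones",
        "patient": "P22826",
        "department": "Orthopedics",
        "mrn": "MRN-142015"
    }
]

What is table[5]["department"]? "Orthopedics"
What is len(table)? 6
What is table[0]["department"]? "Cardiology"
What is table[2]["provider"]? "Dr. Miller"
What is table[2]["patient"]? "P69621"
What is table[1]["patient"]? "P88240"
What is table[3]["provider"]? "Dr. Brown"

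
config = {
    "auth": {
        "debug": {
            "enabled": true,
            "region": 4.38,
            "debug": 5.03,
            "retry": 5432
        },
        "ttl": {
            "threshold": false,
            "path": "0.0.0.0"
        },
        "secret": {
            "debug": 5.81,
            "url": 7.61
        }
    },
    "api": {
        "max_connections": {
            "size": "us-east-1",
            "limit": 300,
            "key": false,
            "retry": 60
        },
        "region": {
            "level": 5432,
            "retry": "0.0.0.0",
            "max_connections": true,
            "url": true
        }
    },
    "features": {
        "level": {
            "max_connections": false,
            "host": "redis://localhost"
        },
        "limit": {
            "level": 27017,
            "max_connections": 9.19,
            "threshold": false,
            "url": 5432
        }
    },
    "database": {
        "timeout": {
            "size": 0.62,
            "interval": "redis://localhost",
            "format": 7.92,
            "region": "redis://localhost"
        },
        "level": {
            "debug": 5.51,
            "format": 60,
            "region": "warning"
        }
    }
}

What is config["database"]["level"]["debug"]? 5.51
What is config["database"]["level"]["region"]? "warning"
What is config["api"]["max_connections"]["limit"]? 300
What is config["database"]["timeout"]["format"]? 7.92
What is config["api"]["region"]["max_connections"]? True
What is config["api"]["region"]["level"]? 5432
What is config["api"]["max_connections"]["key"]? False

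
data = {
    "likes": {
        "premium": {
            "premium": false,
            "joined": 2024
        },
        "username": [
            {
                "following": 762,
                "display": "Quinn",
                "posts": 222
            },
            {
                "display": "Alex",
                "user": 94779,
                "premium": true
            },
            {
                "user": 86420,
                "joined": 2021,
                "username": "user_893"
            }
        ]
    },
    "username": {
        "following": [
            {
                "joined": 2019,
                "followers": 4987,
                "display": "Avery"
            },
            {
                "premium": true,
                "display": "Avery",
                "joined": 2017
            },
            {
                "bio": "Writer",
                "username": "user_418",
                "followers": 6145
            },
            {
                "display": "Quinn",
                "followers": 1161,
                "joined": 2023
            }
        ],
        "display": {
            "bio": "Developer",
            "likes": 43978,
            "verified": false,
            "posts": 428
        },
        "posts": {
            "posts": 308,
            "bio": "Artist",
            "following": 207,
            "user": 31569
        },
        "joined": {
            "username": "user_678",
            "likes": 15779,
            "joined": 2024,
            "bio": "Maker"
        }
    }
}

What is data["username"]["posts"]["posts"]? 308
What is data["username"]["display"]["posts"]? 428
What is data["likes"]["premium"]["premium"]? False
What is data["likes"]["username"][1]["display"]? "Alex"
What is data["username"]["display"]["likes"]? 43978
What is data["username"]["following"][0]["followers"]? 4987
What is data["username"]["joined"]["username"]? "user_678"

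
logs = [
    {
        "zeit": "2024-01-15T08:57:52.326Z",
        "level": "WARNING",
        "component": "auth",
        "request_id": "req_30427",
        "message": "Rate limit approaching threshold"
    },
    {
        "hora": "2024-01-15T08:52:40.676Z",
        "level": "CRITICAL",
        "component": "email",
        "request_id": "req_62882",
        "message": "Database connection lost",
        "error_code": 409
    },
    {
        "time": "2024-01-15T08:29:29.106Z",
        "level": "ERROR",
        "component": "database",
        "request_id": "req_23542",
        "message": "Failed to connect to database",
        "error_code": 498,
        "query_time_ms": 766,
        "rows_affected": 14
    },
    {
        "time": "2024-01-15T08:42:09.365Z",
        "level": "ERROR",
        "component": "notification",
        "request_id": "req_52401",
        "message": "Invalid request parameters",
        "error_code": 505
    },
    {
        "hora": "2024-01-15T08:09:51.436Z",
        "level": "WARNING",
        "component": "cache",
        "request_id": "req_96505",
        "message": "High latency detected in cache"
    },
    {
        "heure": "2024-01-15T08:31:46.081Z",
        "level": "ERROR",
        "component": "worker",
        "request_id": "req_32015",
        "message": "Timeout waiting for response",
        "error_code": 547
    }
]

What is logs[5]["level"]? "ERROR"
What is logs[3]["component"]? "notification"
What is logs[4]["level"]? "WARNING"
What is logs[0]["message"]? "Rate limit approaching threshold"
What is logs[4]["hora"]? "2024-01-15T08:09:51.436Z"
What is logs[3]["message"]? "Invalid request parameters"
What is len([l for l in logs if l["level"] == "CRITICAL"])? 1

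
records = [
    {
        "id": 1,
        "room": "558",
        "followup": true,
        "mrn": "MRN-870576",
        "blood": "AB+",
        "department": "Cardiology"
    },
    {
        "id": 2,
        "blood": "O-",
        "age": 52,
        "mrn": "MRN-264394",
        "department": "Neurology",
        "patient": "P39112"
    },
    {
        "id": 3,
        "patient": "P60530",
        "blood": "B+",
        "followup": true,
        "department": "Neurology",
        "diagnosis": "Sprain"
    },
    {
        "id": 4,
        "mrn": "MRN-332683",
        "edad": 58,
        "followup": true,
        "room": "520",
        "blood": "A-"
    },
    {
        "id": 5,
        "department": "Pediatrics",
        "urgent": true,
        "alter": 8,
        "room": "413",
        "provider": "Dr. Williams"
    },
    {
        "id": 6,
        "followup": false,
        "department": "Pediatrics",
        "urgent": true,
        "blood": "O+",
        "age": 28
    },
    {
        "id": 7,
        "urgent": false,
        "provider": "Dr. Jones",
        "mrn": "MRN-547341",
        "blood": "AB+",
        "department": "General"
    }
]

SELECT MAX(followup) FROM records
True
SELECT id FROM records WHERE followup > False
[1, 3, 4]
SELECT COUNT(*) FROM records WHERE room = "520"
1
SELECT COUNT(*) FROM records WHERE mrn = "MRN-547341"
1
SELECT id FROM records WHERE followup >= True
[1, 3, 4]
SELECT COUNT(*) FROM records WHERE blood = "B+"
1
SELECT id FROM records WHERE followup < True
[6]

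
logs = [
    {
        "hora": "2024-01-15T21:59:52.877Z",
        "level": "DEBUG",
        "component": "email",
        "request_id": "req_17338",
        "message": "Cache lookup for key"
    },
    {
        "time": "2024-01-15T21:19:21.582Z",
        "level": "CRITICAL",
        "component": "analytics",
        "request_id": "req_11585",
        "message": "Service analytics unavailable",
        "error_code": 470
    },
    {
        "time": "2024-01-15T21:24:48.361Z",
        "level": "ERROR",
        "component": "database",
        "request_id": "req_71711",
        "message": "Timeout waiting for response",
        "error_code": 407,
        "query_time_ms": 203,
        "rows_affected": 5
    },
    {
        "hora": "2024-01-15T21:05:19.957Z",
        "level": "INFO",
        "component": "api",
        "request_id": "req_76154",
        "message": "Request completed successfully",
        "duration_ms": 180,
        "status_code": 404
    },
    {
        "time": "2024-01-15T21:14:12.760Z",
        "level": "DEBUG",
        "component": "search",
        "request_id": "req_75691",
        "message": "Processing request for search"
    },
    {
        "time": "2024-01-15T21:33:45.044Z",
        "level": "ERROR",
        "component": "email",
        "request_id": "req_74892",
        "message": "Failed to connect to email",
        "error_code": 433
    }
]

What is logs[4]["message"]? "Processing request for search"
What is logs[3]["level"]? "INFO"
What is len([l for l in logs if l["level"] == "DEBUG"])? 2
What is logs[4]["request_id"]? "req_75691"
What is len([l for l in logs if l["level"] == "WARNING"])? 0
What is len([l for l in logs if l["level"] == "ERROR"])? 2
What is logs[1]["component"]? "analytics"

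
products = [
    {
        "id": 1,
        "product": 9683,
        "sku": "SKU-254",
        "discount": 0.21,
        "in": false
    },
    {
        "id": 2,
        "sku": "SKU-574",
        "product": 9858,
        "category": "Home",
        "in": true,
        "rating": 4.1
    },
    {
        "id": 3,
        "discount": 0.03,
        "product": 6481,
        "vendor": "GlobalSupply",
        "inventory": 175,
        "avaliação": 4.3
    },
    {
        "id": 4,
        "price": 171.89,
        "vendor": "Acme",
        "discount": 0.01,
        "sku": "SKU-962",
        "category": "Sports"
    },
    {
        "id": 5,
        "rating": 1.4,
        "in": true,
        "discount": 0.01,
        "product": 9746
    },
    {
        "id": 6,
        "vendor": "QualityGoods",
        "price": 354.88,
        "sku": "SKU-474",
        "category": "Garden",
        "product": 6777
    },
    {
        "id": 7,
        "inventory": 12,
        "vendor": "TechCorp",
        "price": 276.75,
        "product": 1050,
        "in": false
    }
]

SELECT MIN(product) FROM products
1050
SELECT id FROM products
[1, 2, 3, 4, 5, 6, 7]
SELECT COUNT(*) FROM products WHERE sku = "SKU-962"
1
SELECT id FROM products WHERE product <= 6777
[3, 6, 7]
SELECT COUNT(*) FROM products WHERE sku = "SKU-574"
1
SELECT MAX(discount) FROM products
0.21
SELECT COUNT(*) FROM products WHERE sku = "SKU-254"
1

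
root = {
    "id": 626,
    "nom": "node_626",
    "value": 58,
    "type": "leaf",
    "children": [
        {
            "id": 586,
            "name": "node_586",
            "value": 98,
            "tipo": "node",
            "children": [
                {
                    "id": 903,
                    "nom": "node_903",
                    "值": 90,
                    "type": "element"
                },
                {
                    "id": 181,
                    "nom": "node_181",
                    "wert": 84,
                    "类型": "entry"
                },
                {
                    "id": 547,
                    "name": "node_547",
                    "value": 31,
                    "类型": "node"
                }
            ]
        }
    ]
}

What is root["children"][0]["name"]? "node_586"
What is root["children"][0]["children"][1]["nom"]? "node_181"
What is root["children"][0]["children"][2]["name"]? "node_547"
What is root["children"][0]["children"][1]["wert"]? 84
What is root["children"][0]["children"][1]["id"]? 181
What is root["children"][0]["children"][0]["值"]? 90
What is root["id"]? 626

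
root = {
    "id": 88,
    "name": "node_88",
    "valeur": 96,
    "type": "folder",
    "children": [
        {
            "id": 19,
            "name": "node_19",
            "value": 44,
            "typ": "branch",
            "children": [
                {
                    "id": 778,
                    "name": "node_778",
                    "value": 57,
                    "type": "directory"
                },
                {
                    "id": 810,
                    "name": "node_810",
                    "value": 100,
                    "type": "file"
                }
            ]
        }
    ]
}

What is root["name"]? "node_88"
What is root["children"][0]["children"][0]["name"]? "node_778"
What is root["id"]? 88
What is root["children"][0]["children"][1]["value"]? 100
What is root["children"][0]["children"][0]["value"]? 57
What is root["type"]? "folder"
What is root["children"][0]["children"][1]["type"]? "file"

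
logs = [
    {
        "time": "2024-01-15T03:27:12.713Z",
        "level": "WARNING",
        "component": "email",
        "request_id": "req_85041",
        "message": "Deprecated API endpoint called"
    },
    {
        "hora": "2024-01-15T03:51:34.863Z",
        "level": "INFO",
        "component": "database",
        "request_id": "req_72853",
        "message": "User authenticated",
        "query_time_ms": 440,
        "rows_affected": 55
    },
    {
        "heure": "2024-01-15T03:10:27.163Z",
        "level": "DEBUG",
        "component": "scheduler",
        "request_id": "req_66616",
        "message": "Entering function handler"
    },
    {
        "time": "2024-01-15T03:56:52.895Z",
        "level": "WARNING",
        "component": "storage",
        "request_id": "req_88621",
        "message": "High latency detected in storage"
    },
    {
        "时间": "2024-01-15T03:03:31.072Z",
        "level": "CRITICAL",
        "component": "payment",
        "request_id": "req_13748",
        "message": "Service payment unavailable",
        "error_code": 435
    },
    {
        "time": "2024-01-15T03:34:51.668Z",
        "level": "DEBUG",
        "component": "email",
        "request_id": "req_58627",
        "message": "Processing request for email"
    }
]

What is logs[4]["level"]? "CRITICAL"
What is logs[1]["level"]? "INFO"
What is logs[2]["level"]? "DEBUG"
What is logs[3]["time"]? "2024-01-15T03:56:52.895Z"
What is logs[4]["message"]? "Service payment unavailable"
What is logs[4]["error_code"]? 435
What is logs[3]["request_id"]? "req_88621"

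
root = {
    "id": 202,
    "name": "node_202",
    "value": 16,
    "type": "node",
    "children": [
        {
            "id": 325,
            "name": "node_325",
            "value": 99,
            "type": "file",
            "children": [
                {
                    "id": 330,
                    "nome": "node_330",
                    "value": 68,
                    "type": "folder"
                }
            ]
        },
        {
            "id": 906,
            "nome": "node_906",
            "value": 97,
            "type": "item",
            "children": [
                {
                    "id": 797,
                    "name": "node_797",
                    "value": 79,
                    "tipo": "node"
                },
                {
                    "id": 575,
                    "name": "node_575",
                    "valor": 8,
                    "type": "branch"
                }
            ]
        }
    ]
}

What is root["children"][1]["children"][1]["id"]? 575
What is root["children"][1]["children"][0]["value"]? 79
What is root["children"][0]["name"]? "node_325"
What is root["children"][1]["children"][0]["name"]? "node_797"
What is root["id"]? 202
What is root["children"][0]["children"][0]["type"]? "folder"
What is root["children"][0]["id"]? 325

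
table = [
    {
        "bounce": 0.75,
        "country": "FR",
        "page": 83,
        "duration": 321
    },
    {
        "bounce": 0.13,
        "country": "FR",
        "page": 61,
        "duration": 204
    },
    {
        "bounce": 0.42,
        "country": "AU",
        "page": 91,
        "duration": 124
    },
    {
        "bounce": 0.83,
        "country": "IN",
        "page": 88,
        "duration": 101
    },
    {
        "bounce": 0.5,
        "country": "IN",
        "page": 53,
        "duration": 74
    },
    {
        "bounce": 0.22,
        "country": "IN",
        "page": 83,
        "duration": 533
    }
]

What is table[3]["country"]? "IN"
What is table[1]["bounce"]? 0.13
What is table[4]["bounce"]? 0.5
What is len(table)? 6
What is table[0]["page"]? 83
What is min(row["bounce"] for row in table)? 0.13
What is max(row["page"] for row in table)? 91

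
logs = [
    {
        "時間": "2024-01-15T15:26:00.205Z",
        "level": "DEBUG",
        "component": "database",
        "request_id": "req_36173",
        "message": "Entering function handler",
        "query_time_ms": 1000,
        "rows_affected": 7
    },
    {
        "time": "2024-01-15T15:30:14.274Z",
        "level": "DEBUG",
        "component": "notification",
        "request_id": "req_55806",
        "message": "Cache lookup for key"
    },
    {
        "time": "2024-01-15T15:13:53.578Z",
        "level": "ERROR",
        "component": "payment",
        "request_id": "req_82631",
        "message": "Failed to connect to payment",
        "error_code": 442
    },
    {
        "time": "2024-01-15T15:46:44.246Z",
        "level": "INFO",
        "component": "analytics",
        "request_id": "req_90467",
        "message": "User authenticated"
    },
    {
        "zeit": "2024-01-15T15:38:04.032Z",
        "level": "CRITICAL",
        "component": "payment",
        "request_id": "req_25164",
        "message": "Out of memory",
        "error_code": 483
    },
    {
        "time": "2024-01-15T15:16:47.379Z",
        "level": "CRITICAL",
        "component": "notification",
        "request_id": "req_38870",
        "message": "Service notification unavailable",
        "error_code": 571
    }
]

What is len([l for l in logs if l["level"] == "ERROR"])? 1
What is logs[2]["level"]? "ERROR"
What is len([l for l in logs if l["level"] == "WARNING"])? 0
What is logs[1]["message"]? "Cache lookup for key"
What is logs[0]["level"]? "DEBUG"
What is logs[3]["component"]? "analytics"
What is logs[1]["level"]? "DEBUG"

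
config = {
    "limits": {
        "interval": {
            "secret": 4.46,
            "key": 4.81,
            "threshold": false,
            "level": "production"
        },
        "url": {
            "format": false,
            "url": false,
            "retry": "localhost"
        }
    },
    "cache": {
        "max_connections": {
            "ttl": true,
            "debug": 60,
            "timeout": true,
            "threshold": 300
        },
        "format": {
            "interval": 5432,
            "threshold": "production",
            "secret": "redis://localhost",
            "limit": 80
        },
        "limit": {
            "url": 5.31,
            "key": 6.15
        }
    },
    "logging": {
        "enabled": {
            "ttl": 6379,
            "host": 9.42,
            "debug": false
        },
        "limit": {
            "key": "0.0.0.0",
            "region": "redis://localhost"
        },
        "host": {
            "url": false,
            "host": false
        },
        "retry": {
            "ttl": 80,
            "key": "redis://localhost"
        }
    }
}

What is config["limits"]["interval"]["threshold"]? False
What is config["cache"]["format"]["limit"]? 80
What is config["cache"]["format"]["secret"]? "redis://localhost"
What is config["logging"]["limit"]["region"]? "redis://localhost"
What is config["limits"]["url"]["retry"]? "localhost"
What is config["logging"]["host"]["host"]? False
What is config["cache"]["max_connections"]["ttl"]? True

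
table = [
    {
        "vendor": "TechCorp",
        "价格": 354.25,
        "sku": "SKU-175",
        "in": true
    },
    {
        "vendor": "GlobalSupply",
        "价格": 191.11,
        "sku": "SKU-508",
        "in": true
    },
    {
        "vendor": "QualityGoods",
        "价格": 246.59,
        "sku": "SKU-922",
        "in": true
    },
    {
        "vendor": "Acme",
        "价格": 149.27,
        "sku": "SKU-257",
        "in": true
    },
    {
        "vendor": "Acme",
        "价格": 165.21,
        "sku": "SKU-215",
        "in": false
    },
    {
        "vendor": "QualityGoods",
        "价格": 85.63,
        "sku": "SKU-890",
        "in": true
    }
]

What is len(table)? 6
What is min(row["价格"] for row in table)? 85.63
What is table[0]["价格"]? 354.25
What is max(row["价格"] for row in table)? 354.25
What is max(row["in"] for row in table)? True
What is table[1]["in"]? True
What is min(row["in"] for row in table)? False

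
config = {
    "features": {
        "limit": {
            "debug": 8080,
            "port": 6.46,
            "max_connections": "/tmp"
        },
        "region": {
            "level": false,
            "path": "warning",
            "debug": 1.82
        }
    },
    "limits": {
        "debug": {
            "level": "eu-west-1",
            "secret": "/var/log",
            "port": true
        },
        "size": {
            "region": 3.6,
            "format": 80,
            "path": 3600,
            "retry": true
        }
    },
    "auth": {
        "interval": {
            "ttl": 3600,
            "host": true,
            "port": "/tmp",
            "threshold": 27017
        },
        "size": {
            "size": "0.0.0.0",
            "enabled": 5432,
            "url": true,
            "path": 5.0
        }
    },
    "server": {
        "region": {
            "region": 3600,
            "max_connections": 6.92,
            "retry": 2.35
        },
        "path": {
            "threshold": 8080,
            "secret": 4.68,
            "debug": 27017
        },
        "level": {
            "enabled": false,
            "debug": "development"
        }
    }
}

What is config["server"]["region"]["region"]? 3600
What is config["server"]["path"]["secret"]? 4.68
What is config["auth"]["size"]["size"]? "0.0.0.0"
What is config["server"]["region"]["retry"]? 2.35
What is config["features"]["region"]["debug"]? 1.82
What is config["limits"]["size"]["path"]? 3600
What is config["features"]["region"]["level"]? False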